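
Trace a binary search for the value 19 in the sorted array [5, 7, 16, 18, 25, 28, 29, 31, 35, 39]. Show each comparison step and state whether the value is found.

Binary search for 19 in [5, 7, 16, 18, 25, 28, 29, 31, 35, 39]:

lo=0, hi=9, mid=4, arr[mid]=25 -> 25 > 19, search left half
lo=0, hi=3, mid=1, arr[mid]=7 -> 7 < 19, search right half
lo=2, hi=3, mid=2, arr[mid]=16 -> 16 < 19, search right half
lo=3, hi=3, mid=3, arr[mid]=18 -> 18 < 19, search right half
lo=4 > hi=3, target 19 not found

Binary search determines that 19 is not in the array after 4 comparisons. The search space was exhausted without finding the target.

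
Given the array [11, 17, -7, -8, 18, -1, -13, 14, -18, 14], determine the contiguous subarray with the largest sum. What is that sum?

Using Kadane's algorithm on [11, 17, -7, -8, 18, -1, -13, 14, -18, 14]:

Scanning through the array:
Position 1 (value 17): max_ending_here = 28, max_so_far = 28
Position 2 (value -7): max_ending_here = 21, max_so_far = 28
Position 3 (value -8): max_ending_here = 13, max_so_far = 28
Position 4 (value 18): max_ending_here = 31, max_so_far = 31
Position 5 (value -1): max_ending_here = 30, max_so_far = 31
Position 6 (value -13): max_ending_here = 17, max_so_far = 31
Position 7 (value 14): max_ending_here = 31, max_so_far = 31
Position 8 (value -18): max_ending_here = 13, max_so_far = 31
Position 9 (value 14): max_ending_here = 27, max_so_far = 31

Maximum subarray: [11, 17, -7, -8, 18]
Maximum sum: 31

The maximum subarray is [11, 17, -7, -8, 18] with sum 31. This subarray runs from index 0 to index 4.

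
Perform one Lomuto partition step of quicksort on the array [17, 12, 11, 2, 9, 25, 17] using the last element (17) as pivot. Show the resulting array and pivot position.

Lomuto partition with pivot = 17:

Initial array: [17, 12, 11, 2, 9, 25, 17]

arr[0]=17 <= 17: swap with position 0, array becomes [17, 12, 11, 2, 9, 25, 17]
arr[1]=12 <= 17: swap with position 1, array becomes [17, 12, 11, 2, 9, 25, 17]
arr[2]=11 <= 17: swap with position 2, array becomes [17, 12, 11, 2, 9, 25, 17]
arr[3]=2 <= 17: swap with position 3, array becomes [17, 12, 11, 2, 9, 25, 17]
arr[4]=9 <= 17: swap with position 4, array becomes [17, 12, 11, 2, 9, 25, 17]
arr[5]=25 > 17: no swap

Place pivot at position 5: [17, 12, 11, 2, 9, 17, 25]
Pivot position: 5

After partitioning with pivot 17, the array becomes [17, 12, 11, 2, 9, 17, 25]. The pivot is placed at index 5. All elements to the left of the pivot are <= 17, and all elements to the right are > 17.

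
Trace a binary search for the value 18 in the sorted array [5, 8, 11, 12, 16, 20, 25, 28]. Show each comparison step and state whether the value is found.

Binary search for 18 in [5, 8, 11, 12, 16, 20, 25, 28]:

lo=0, hi=7, mid=3, arr[mid]=12 -> 12 < 18, search right half
lo=4, hi=7, mid=5, arr[mid]=20 -> 20 > 18, search left half
lo=4, hi=4, mid=4, arr[mid]=16 -> 16 < 18, search right half
lo=5 > hi=4, target 18 not found

Binary search determines that 18 is not in the array after 3 comparisons. The search space was exhausted without finding the target.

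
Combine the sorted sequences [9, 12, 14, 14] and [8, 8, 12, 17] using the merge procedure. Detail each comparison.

Merging process:

Compare 9 vs 8: take 8 from right. Merged: [8]
Compare 9 vs 8: take 8 from right. Merged: [8, 8]
Compare 9 vs 12: take 9 from left. Merged: [8, 8, 9]
Compare 12 vs 12: take 12 from left. Merged: [8, 8, 9, 12]
Compare 14 vs 12: take 12 from right. Merged: [8, 8, 9, 12, 12]
Compare 14 vs 17: take 14 from left. Merged: [8, 8, 9, 12, 12, 14]
Compare 14 vs 17: take 14 from left. Merged: [8, 8, 9, 12, 12, 14, 14]
Append remaining from right: [17]. Merged: [8, 8, 9, 12, 12, 14, 14, 17]

Final merged array: [8, 8, 9, 12, 12, 14, 14, 17]
Total comparisons: 7

The merged array is [8, 8, 9, 12, 12, 14, 14, 17], requiring 7 comparisons. The merge step runs in O(n) time where n is the total number of elements.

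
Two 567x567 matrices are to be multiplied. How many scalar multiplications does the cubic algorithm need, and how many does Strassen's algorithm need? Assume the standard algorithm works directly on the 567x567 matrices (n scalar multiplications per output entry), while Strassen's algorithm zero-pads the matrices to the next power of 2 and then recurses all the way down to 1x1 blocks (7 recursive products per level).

Matrix multiplication for 567x567 matrices:

Strassen's algorithm requires power-of-2 dimensions. Pad 567x567 to 1024x1024 (next power of 2).

Standard algorithm: 567^3 = 182284263 multiplications
Strassen's algorithm: 7^(log2(1024)) = 7^10 = 282475249 multiplications
Difference: 182284263 - 282475249 = -100190986 (Strassen uses MORE here due to padding overhead — for small or just-over-power-of-2 n, padding can outweigh the per-level savings)

Standard: 182284263 multiplications (567^3). Strassen: 282475249 multiplications (7^10, after padding to 1024x1024). Strassen reduces 8 recursive multiplications to 7 at each level.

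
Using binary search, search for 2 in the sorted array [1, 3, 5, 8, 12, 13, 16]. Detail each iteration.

Binary search for 2 in [1, 3, 5, 8, 12, 13, 16]:

lo=0, hi=6, mid=3, arr[mid]=8 -> 8 > 2, search left half
lo=0, hi=2, mid=1, arr[mid]=3 -> 3 > 2, search left half
lo=0, hi=0, mid=0, arr[mid]=1 -> 1 < 2, search right half
lo=1 > hi=0, target 2 not found

Binary search determines that 2 is not in the array after 3 comparisons. The search space was exhausted without finding the target.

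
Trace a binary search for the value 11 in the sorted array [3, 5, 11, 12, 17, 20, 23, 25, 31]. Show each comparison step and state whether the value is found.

Binary search for 11 in [3, 5, 11, 12, 17, 20, 23, 25, 31]:

lo=0, hi=8, mid=4, arr[mid]=17 -> 17 > 11, search left half
lo=0, hi=3, mid=1, arr[mid]=5 -> 5 < 11, search right half
lo=2, hi=3, mid=2, arr[mid]=11 -> Found target at index 2!

Binary search finds 11 at index 2 after 3 comparisons. The search repeatedly halves the search space by comparing with the middle element.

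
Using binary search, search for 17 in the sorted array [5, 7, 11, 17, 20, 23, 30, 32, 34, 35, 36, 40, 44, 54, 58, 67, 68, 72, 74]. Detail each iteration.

Binary search for 17 in [5, 7, 11, 17, 20, 23, 30, 32, 34, 35, 36, 40, 44, 54, 58, 67, 68, 72, 74]:

lo=0, hi=18, mid=9, arr[mid]=35 -> 35 > 17, search left half
lo=0, hi=8, mid=4, arr[mid]=20 -> 20 > 17, search left half
lo=0, hi=3, mid=1, arr[mid]=7 -> 7 < 17, search right half
lo=2, hi=3, mid=2, arr[mid]=11 -> 11 < 17, search right half
lo=3, hi=3, mid=3, arr[mid]=17 -> Found target at index 3!

Binary search finds 17 at index 3 after 5 comparisons. The search repeatedly halves the search space by comparing with the middle element.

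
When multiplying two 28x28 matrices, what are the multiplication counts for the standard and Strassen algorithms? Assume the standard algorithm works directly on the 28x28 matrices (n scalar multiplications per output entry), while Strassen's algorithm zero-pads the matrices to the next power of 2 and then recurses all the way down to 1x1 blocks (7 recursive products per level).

Matrix multiplication for 28x28 matrices:

Strassen's algorithm requires power-of-2 dimensions. Pad 28x28 to 32x32 (next power of 2).

Standard algorithm: 28^3 = 21952 multiplications
Strassen's algorithm: 7^(log2(32)) = 7^5 = 16807 multiplications
Savings: 21952 - 16807 = 5145 multiplications

Standard: 21952 multiplications (28^3). Strassen: 16807 multiplications (7^5, after padding to 32x32). Strassen reduces 8 recursive multiplications to 7 at each level.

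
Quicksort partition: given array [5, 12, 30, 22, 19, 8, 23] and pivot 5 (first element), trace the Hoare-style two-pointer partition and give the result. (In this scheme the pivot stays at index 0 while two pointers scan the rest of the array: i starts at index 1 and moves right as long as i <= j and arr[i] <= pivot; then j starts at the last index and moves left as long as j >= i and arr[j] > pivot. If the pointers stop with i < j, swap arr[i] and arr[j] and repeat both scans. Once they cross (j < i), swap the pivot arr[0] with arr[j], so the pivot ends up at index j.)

Hoare-style two-pointer partition with pivot = 5:

Initial array: [5, 12, 30, 22, 19, 8, 23]

Pointers start at i = 1, j = 6.
i ends at 1, j ends at 0: the pointers have crossed (j < i), so scanning stops.

j = 0, so swapping arr[0] with arr[j] leaves the pivot at position 0: [5, 12, 30, 22, 19, 8, 23]
Pivot position: 0

After partitioning with pivot 5, the array becomes [5, 12, 30, 22, 19, 8, 23]. The pivot is placed at index 0. All elements to the left of the pivot are <= 5, and all elements to the right are > 5.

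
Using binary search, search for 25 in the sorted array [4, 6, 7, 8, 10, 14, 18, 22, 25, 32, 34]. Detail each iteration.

Binary search for 25 in [4, 6, 7, 8, 10, 14, 18, 22, 25, 32, 34]:

lo=0, hi=10, mid=5, arr[mid]=14 -> 14 < 25, search right half
lo=6, hi=10, mid=8, arr[mid]=25 -> Found target at index 8!

Binary search finds 25 at index 8 after 2 comparisons. The search repeatedly halves the search space by comparing with the middle element.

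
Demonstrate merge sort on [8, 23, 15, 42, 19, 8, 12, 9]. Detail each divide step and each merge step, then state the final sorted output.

Merge sort trace:

Split: [8, 23, 15, 42, 19, 8, 12, 9] -> [8, 23, 15, 42] and [19, 8, 12, 9]
  Split: [8, 23, 15, 42] -> [8, 23] and [15, 42]
    Split: [8, 23] -> [8] and [23]
    Merge: [8] + [23] -> [8, 23]
    Split: [15, 42] -> [15] and [42]
    Merge: [15] + [42] -> [15, 42]
  Merge: [8, 23] + [15, 42] -> [8, 15, 23, 42]
  Split: [19, 8, 12, 9] -> [19, 8] and [12, 9]
    Split: [19, 8] -> [19] and [8]
    Merge: [19] + [8] -> [8, 19]
    Split: [12, 9] -> [12] and [9]
    Merge: [12] + [9] -> [9, 12]
  Merge: [8, 19] + [9, 12] -> [8, 9, 12, 19]
Merge: [8, 15, 23, 42] + [8, 9, 12, 19] -> [8, 8, 9, 12, 15, 19, 23, 42]

Final sorted array: [8, 8, 9, 12, 15, 19, 23, 42]

The merge sort proceeds by recursively splitting the array and merging sorted halves.
After all merges, the sorted array is [8, 8, 9, 12, 15, 19, 23, 42].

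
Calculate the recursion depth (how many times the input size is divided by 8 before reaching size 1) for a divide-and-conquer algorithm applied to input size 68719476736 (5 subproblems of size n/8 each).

For divide and conquer with division factor 8:

Problem sizes at each level:
Level 0: 68719476736
Level 1: 8589934592
Level 2: 1073741824
Level 3: 134217728
Level 4: 16777216
Level 5: 2097152
Level 6: 262144
Level 7: 32768
Level 8: 4096
Level 9: 512
Level 10: 64
Level 11: 8
Level 12: 1

The root is level 0 and the size-1 base case is level 12 (the tree spans levels 0 through 12, i.e. 13 levels counting the root), so the depth is the number of divisions: log_8(68719476736) = 12

The recursion tree depth is log_8(68719476736) = 12. At each level, the problem size is divided by 8, so it takes 12 divisions to reduce to a base case of size 1. The algorithm makes 5 recursive calls at each level.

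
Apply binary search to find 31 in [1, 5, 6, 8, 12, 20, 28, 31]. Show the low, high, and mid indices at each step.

Binary search for 31 in [1, 5, 6, 8, 12, 20, 28, 31]:

lo=0, hi=7, mid=3, arr[mid]=8 -> 8 < 31, search right half
lo=4, hi=7, mid=5, arr[mid]=20 -> 20 < 31, search right half
lo=6, hi=7, mid=6, arr[mid]=28 -> 28 < 31, search right half
lo=7, hi=7, mid=7, arr[mid]=31 -> Found target at index 7!

Binary search finds 31 at index 7 after 4 comparisons. The search repeatedly halves the search space by comparing with the middle element.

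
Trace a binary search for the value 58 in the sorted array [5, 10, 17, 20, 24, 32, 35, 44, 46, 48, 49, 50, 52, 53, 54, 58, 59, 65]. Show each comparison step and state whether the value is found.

Binary search for 58 in [5, 10, 17, 20, 24, 32, 35, 44, 46, 48, 49, 50, 52, 53, 54, 58, 59, 65]:

lo=0, hi=17, mid=8, arr[mid]=46 -> 46 < 58, search right half
lo=9, hi=17, mid=13, arr[mid]=53 -> 53 < 58, search right half
lo=14, hi=17, mid=15, arr[mid]=58 -> Found target at index 15!

Binary search finds 58 at index 15 after 3 comparisons. The search repeatedly halves the search space by comparing with the middle element.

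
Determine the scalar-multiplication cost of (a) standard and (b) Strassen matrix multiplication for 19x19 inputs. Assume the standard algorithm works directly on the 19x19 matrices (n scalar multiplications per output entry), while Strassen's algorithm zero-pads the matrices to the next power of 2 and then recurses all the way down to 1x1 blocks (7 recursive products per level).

Matrix multiplication for 19x19 matrices:

Strassen's algorithm requires power-of-2 dimensions. Pad 19x19 to 32x32 (next power of 2).

Standard algorithm: 19^3 = 6859 multiplications
Strassen's algorithm: 7^(log2(32)) = 7^5 = 16807 multiplications
Difference: 6859 - 16807 = -9948 (Strassen uses MORE here due to padding overhead — for small or just-over-power-of-2 n, padding can outweigh the per-level savings)

Standard: 6859 multiplications (19^3). Strassen: 16807 multiplications (7^5, after padding to 32x32). Strassen reduces 8 recursive multiplications to 7 at each level.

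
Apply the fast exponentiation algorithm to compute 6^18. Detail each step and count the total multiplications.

Computing 6^18 by squaring (build up from 6^1; each line after the first costs one multiplication):

6^1 = 6
6^2 = (6^1)^2 = 6^2 = 36
6^4 = (6^2)^2 = 36^2 = 1296
6^8 = (6^4)^2 = 1296^2 = 1679616
6^9 = 6 * 6^8 = 6 * 1679616 = 10077696
6^18 = (6^9)^2 = 10077696^2 = 101559956668416

Result: 101559956668416
Multiplications needed: 5 (5 lines after 6^1)

6^18 = 101559956668416. Using exponentiation by squaring, this requires 5 multiplications. The key idea: if the exponent is even, square the half-power; if odd, multiply by the base once.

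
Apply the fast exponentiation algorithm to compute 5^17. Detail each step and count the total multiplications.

Computing 5^17 by squaring (build up from 5^1; each line after the first costs one multiplication):

5^1 = 5
5^2 = (5^1)^2 = 5^2 = 25
5^4 = (5^2)^2 = 25^2 = 625
5^8 = (5^4)^2 = 625^2 = 390625
5^16 = (5^8)^2 = 390625^2 = 152587890625
5^17 = 5 * 5^16 = 5 * 152587890625 = 762939453125

Result: 762939453125
Multiplications needed: 5 (5 lines after 5^1)

5^17 = 762939453125. Using exponentiation by squaring, this requires 5 multiplications. The key idea: if the exponent is even, square the half-power; if odd, multiply by the base once.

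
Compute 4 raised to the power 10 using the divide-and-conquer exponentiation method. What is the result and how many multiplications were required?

Computing 4^10 by squaring (build up from 4^1; each line after the first costs one multiplication):

4^1 = 4
4^2 = (4^1)^2 = 4^2 = 16
4^4 = (4^2)^2 = 16^2 = 256
4^5 = 4 * 4^4 = 4 * 256 = 1024
4^10 = (4^5)^2 = 1024^2 = 1048576

Result: 1048576
Multiplications needed: 4 (4 lines after 4^1)

4^10 = 1048576. Using exponentiation by squaring, this requires 4 multiplications. The key idea: if the exponent is even, square the half-power; if odd, multiply by the base once.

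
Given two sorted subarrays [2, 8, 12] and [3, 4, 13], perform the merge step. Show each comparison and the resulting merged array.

Merging process:

Compare 2 vs 3: take 2 from left. Merged: [2]
Compare 8 vs 3: take 3 from right. Merged: [2, 3]
Compare 8 vs 4: take 4 from right. Merged: [2, 3, 4]
Compare 8 vs 13: take 8 from left. Merged: [2, 3, 4, 8]
Compare 12 vs 13: take 12 from left. Merged: [2, 3, 4, 8, 12]
Append remaining from right: [13]. Merged: [2, 3, 4, 8, 12, 13]

Final merged array: [2, 3, 4, 8, 12, 13]
Total comparisons: 5

The merged array is [2, 3, 4, 8, 12, 13], requiring 5 comparisons. The merge step runs in O(n) time where n is the total number of elements.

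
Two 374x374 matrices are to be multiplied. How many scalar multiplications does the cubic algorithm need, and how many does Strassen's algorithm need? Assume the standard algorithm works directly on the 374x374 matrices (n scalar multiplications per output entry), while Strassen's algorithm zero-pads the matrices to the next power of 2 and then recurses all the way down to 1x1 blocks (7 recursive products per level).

Matrix multiplication for 374x374 matrices:

Strassen's algorithm requires power-of-2 dimensions. Pad 374x374 to 512x512 (next power of 2).

Standard algorithm: 374^3 = 52313624 multiplications
Strassen's algorithm: 7^(log2(512)) = 7^9 = 40353607 multiplications
Savings: 52313624 - 40353607 = 11960017 multiplications

Standard: 52313624 multiplications (374^3). Strassen: 40353607 multiplications (7^9, after padding to 512x512). Strassen reduces 8 recursive multiplications to 7 at each level.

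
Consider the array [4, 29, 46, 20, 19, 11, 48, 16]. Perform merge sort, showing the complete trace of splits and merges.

Merge sort trace:

Split: [4, 29, 46, 20, 19, 11, 48, 16] -> [4, 29, 46, 20] and [19, 11, 48, 16]
  Split: [4, 29, 46, 20] -> [4, 29] and [46, 20]
    Split: [4, 29] -> [4] and [29]
    Merge: [4] + [29] -> [4, 29]
    Split: [46, 20] -> [46] and [20]
    Merge: [46] + [20] -> [20, 46]
  Merge: [4, 29] + [20, 46] -> [4, 20, 29, 46]
  Split: [19, 11, 48, 16] -> [19, 11] and [48, 16]
    Split: [19, 11] -> [19] and [11]
    Merge: [19] + [11] -> [11, 19]
    Split: [48, 16] -> [48] and [16]
    Merge: [48] + [16] -> [16, 48]
  Merge: [11, 19] + [16, 48] -> [11, 16, 19, 48]
Merge: [4, 20, 29, 46] + [11, 16, 19, 48] -> [4, 11, 16, 19, 20, 29, 46, 48]

Final sorted array: [4, 11, 16, 19, 20, 29, 46, 48]

The merge sort proceeds by recursively splitting the array and merging sorted halves.
After all merges, the sorted array is [4, 11, 16, 19, 20, 29, 46, 48].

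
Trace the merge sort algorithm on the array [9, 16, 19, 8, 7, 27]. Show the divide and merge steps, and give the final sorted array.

Merge sort trace:

Split: [9, 16, 19, 8, 7, 27] -> [9, 16, 19] and [8, 7, 27]
  Split: [9, 16, 19] -> [9] and [16, 19]
    Split: [16, 19] -> [16] and [19]
    Merge: [16] + [19] -> [16, 19]
  Merge: [9] + [16, 19] -> [9, 16, 19]
  Split: [8, 7, 27] -> [8] and [7, 27]
    Split: [7, 27] -> [7] and [27]
    Merge: [7] + [27] -> [7, 27]
  Merge: [8] + [7, 27] -> [7, 8, 27]
Merge: [9, 16, 19] + [7, 8, 27] -> [7, 8, 9, 16, 19, 27]

Final sorted array: [7, 8, 9, 16, 19, 27]

The merge sort proceeds by recursively splitting the array and merging sorted halves.
After all merges, the sorted array is [7, 8, 9, 16, 19, 27].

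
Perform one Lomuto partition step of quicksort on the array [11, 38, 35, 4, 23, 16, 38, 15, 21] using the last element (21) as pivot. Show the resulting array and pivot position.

Lomuto partition with pivot = 21:

Initial array: [11, 38, 35, 4, 23, 16, 38, 15, 21]

arr[0]=11 <= 21: swap with position 0, array becomes [11, 38, 35, 4, 23, 16, 38, 15, 21]
arr[1]=38 > 21: no swap
arr[2]=35 > 21: no swap
arr[3]=4 <= 21: swap with position 1, array becomes [11, 4, 35, 38, 23, 16, 38, 15, 21]
arr[4]=23 > 21: no swap
arr[5]=16 <= 21: swap with position 2, array becomes [11, 4, 16, 38, 23, 35, 38, 15, 21]
arr[6]=38 > 21: no swap
arr[7]=15 <= 21: swap with position 3, array becomes [11, 4, 16, 15, 23, 35, 38, 38, 21]

Place pivot at position 4: [11, 4, 16, 15, 21, 35, 38, 38, 23]
Pivot position: 4

After partitioning with pivot 21, the array becomes [11, 4, 16, 15, 21, 35, 38, 38, 23]. The pivot is placed at index 4. All elements to the left of the pivot are <= 21, and all elements to the right are > 21.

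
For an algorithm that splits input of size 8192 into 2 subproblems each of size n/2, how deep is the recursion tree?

For divide and conquer with division factor 2:

Problem sizes at each level:
Level 0: 8192
Level 1: 4096
Level 2: 2048
Level 3: 1024
Level 4: 512
Level 5: 256
Level 6: 128
Level 7: 64
Level 8: 32
Level 9: 16
Level 10: 8
Level 11: 4
Level 12: 2
Level 13: 1

The root is level 0 and the size-1 base case is level 13 (the tree spans levels 0 through 13, i.e. 14 levels counting the root), so the depth is the number of divisions: log_2(8192) = 13

The recursion tree depth is log_2(8192) = 13. At each level, the problem size is divided by 2, so it takes 13 divisions to reduce to a base case of size 1. The algorithm makes 2 recursive calls at each level.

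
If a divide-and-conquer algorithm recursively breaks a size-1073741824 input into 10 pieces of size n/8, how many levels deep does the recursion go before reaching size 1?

For divide and conquer with division factor 8:

Problem sizes at each level:
Level 0: 1073741824
Level 1: 134217728
Level 2: 16777216
Level 3: 2097152
Level 4: 262144
Level 5: 32768
Level 6: 4096
Level 7: 512
Level 8: 64
Level 9: 8
Level 10: 1

The root is level 0 and the size-1 base case is level 10 (the tree spans levels 0 through 10, i.e. 11 levels counting the root), so the depth is the number of divisions: log_8(1073741824) = 10

The recursion tree depth is log_8(1073741824) = 10. At each level, the problem size is divided by 8, so it takes 10 divisions to reduce to a base case of size 1. The algorithm makes 10 recursive calls at each level.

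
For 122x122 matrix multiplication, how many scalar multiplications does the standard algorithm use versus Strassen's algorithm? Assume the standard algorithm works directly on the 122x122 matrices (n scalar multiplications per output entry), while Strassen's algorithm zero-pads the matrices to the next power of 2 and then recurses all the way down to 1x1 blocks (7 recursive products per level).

Matrix multiplication for 122x122 matrices:

Strassen's algorithm requires power-of-2 dimensions. Pad 122x122 to 128x128 (next power of 2).

Standard algorithm: 122^3 = 1815848 multiplications
Strassen's algorithm: 7^(log2(128)) = 7^7 = 823543 multiplications
Savings: 1815848 - 823543 = 992305 multiplications

Standard: 1815848 multiplications (122^3). Strassen: 823543 multiplications (7^7, after padding to 128x128). Strassen reduces 8 recursive multiplications to 7 at each level.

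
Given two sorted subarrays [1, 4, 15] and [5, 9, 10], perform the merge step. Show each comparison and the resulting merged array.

Merging process:

Compare 1 vs 5: take 1 from left. Merged: [1]
Compare 4 vs 5: take 4 from left. Merged: [1, 4]
Compare 15 vs 5: take 5 from right. Merged: [1, 4, 5]
Compare 15 vs 9: take 9 from right. Merged: [1, 4, 5, 9]
Compare 15 vs 10: take 10 from right. Merged: [1, 4, 5, 9, 10]
Append remaining from left: [15]. Merged: [1, 4, 5, 9, 10, 15]

Final merged array: [1, 4, 5, 9, 10, 15]
Total comparisons: 5

The merged array is [1, 4, 5, 9, 10, 15], requiring 5 comparisons. The merge step runs in O(n) time where n is the total number of elements.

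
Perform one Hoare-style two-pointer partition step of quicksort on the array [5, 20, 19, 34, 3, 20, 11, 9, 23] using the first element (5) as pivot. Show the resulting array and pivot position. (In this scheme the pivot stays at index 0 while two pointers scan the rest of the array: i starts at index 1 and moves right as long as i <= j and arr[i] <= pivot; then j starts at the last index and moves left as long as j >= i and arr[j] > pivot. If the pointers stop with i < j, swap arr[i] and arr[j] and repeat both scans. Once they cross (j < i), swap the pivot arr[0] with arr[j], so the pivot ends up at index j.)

Hoare-style two-pointer partition with pivot = 5:

Initial array: [5, 20, 19, 34, 3, 20, 11, 9, 23]

Pointers start at i = 1, j = 8.
i stops at index 1 (arr[1]=20 > 5), j stops at index 4 (arr[4]=3 <= 5): swap arr[1] and arr[4], array becomes [5, 3, 19, 34, 20, 20, 11, 9, 23]
i ends at 2, j ends at 1: the pointers have crossed (j < i), so scanning stops.

Swap pivot arr[0] with arr[1] to place pivot at position 1: [3, 5, 19, 34, 20, 20, 11, 9, 23]
Pivot position: 1

After partitioning with pivot 5, the array becomes [3, 5, 19, 34, 20, 20, 11, 9, 23]. The pivot is placed at index 1. All elements to the left of the pivot are <= 5, and all elements to the right are > 5.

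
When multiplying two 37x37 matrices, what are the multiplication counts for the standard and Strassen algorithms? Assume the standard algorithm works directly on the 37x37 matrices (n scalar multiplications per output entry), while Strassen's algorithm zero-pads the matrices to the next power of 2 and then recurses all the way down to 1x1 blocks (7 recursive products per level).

Matrix multiplication for 37x37 matrices:

Strassen's algorithm requires power-of-2 dimensions. Pad 37x37 to 64x64 (next power of 2).

Standard algorithm: 37^3 = 50653 multiplications
Strassen's algorithm: 7^(log2(64)) = 7^6 = 117649 multiplications
Difference: 50653 - 117649 = -66996 (Strassen uses MORE here due to padding overhead — for small or just-over-power-of-2 n, padding can outweigh the per-level savings)

Standard: 50653 multiplications (37^3). Strassen: 117649 multiplications (7^6, after padding to 64x64). Strassen reduces 8 recursive multiplications to 7 at each level.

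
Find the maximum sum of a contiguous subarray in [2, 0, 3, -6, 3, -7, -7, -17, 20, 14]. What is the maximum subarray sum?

Using Kadane's algorithm on [2, 0, 3, -6, 3, -7, -7, -17, 20, 14]:

Scanning through the array:
Position 1 (value 0): max_ending_here = 2, max_so_far = 2
Position 2 (value 3): max_ending_here = 5, max_so_far = 5
Position 3 (value -6): max_ending_here = -1, max_so_far = 5
Position 4 (value 3): max_ending_here = 3, max_so_far = 5
Position 5 (value -7): max_ending_here = -4, max_so_far = 5
Position 6 (value -7): max_ending_here = -7, max_so_far = 5
Position 7 (value -17): max_ending_here = -17, max_so_far = 5
Position 8 (value 20): max_ending_here = 20, max_so_far = 20
Position 9 (value 14): max_ending_here = 34, max_so_far = 34

Maximum subarray: [20, 14]
Maximum sum: 34

The maximum subarray is [20, 14] with sum 34. This subarray runs from index 8 to index 9.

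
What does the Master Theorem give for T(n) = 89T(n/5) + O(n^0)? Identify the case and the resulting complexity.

Master Theorem for T(n) = 89T(n/5) + O(n^0):

a = 89, b = 5, c = 0
log_b(a) = log_5(89) = 2.7889

Case 1: c = 0 < log_5(89) = 2.7889
T(n) = O(n^(log_5 89))

For T(n) = 89T(n/5) + O(n^0): log_5(89) = 2.7889. This is Case 1 of the Master Theorem (c < log_b(a), work dominated by leaves), giving O(n^(log_5 89)).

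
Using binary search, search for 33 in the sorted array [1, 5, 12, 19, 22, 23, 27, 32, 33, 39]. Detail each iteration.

Binary search for 33 in [1, 5, 12, 19, 22, 23, 27, 32, 33, 39]:

lo=0, hi=9, mid=4, arr[mid]=22 -> 22 < 33, search right half
lo=5, hi=9, mid=7, arr[mid]=32 -> 32 < 33, search right half
lo=8, hi=9, mid=8, arr[mid]=33 -> Found target at index 8!

Binary search finds 33 at index 8 after 3 comparisons. The search repeatedly halves the search space by comparing with the middle element.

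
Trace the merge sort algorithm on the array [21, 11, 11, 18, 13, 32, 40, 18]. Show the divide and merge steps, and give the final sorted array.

Merge sort trace:

Split: [21, 11, 11, 18, 13, 32, 40, 18] -> [21, 11, 11, 18] and [13, 32, 40, 18]
  Split: [21, 11, 11, 18] -> [21, 11] and [11, 18]
    Split: [21, 11] -> [21] and [11]
    Merge: [21] + [11] -> [11, 21]
    Split: [11, 18] -> [11] and [18]
    Merge: [11] + [18] -> [11, 18]
  Merge: [11, 21] + [11, 18] -> [11, 11, 18, 21]
  Split: [13, 32, 40, 18] -> [13, 32] and [40, 18]
    Split: [13, 32] -> [13] and [32]
    Merge: [13] + [32] -> [13, 32]
    Split: [40, 18] -> [40] and [18]
    Merge: [40] + [18] -> [18, 40]
  Merge: [13, 32] + [18, 40] -> [13, 18, 32, 40]
Merge: [11, 11, 18, 21] + [13, 18, 32, 40] -> [11, 11, 13, 18, 18, 21, 32, 40]

Final sorted array: [11, 11, 13, 18, 18, 21, 32, 40]

The merge sort proceeds by recursively splitting the array and merging sorted halves.
After all merges, the sorted array is [11, 11, 13, 18, 18, 21, 32, 40].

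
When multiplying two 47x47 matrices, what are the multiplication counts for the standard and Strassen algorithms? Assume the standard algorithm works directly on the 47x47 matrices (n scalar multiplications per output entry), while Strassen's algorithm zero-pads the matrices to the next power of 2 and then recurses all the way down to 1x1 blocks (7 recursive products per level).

Matrix multiplication for 47x47 matrices:

Strassen's algorithm requires power-of-2 dimensions. Pad 47x47 to 64x64 (next power of 2).

Standard algorithm: 47^3 = 103823 multiplications
Strassen's algorithm: 7^(log2(64)) = 7^6 = 117649 multiplications
Difference: 103823 - 117649 = -13826 (Strassen uses MORE here due to padding overhead — for small or just-over-power-of-2 n, padding can outweigh the per-level savings)

Standard: 103823 multiplications (47^3). Strassen: 117649 multiplications (7^6, after padding to 64x64). Strassen reduces 8 recursive multiplications to 7 at each level.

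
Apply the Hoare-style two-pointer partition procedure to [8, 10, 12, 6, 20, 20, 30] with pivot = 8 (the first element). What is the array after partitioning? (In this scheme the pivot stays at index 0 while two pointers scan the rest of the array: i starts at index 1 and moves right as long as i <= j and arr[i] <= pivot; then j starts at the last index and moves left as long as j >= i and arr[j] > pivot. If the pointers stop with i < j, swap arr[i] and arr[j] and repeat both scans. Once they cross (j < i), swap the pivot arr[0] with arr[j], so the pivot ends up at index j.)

Hoare-style two-pointer partition with pivot = 8:

Initial array: [8, 10, 12, 6, 20, 20, 30]

Pointers start at i = 1, j = 6.
i stops at index 1 (arr[1]=10 > 8), j stops at index 3 (arr[3]=6 <= 8): swap arr[1] and arr[3], array becomes [8, 6, 12, 10, 20, 20, 30]
i ends at 2, j ends at 1: the pointers have crossed (j < i), so scanning stops.

Swap pivot arr[0] with arr[1] to place pivot at position 1: [6, 8, 12, 10, 20, 20, 30]
Pivot position: 1

After partitioning with pivot 8, the array becomes [6, 8, 12, 10, 20, 20, 30]. The pivot is placed at index 1. All elements to the left of the pivot are <= 8, and all elements to the right are > 8.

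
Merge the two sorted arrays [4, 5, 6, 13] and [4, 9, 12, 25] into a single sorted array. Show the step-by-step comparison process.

Merging process:

Compare 4 vs 4: take 4 from left. Merged: [4]
Compare 5 vs 4: take 4 from right. Merged: [4, 4]
Compare 5 vs 9: take 5 from left. Merged: [4, 4, 5]
Compare 6 vs 9: take 6 from left. Merged: [4, 4, 5, 6]
Compare 13 vs 9: take 9 from right. Merged: [4, 4, 5, 6, 9]
Compare 13 vs 12: take 12 from right. Merged: [4, 4, 5, 6, 9, 12]
Compare 13 vs 25: take 13 from left. Merged: [4, 4, 5, 6, 9, 12, 13]
Append remaining from right: [25]. Merged: [4, 4, 5, 6, 9, 12, 13, 25]

Final merged array: [4, 4, 5, 6, 9, 12, 13, 25]
Total comparisons: 7

The merged array is [4, 4, 5, 6, 9, 12, 13, 25], requiring 7 comparisons. The merge step runs in O(n) time where n is the total number of elements.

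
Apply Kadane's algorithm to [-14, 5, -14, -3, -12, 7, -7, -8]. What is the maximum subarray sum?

Using Kadane's algorithm on [-14, 5, -14, -3, -12, 7, -7, -8]:

Scanning through the array:
Position 1 (value 5): max_ending_here = 5, max_so_far = 5
Position 2 (value -14): max_ending_here = -9, max_so_far = 5
Position 3 (value -3): max_ending_here = -3, max_so_far = 5
Position 4 (value -12): max_ending_here = -12, max_so_far = 5
Position 5 (value 7): max_ending_here = 7, max_so_far = 7
Position 6 (value -7): max_ending_here = 0, max_so_far = 7
Position 7 (value -8): max_ending_here = -8, max_so_far = 7

Maximum subarray: [7]
Maximum sum: 7

The maximum subarray is [7] with sum 7. This subarray runs from index 5 to index 5.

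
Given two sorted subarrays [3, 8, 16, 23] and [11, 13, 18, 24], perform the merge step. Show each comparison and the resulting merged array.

Merging process:

Compare 3 vs 11: take 3 from left. Merged: [3]
Compare 8 vs 11: take 8 from left. Merged: [3, 8]
Compare 16 vs 11: take 11 from right. Merged: [3, 8, 11]
Compare 16 vs 13: take 13 from right. Merged: [3, 8, 11, 13]
Compare 16 vs 18: take 16 from left. Merged: [3, 8, 11, 13, 16]
Compare 23 vs 18: take 18 from right. Merged: [3, 8, 11, 13, 16, 18]
Compare 23 vs 24: take 23 from left. Merged: [3, 8, 11, 13, 16, 18, 23]
Append remaining from right: [24]. Merged: [3, 8, 11, 13, 16, 18, 23, 24]

Final merged array: [3, 8, 11, 13, 16, 18, 23, 24]
Total comparisons: 7

The merged array is [3, 8, 11, 13, 16, 18, 23, 24], requiring 7 comparisons. The merge step runs in O(n) time where n is the total number of elements.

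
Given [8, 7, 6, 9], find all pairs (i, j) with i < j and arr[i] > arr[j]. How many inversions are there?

Finding inversions in [8, 7, 6, 9]:

(0, 1): arr[0]=8 > arr[1]=7
(0, 2): arr[0]=8 > arr[2]=6
(1, 2): arr[1]=7 > arr[2]=6

Total inversions: 3

The array has 3 inversion(s): (0,1), (0,2), (1,2). Each pair (i,j) satisfies i < j and arr[i] > arr[j].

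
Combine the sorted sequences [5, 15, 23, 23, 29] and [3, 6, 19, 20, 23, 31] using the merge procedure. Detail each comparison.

Merging process:

Compare 5 vs 3: take 3 from right. Merged: [3]
Compare 5 vs 6: take 5 from left. Merged: [3, 5]
Compare 15 vs 6: take 6 from right. Merged: [3, 5, 6]
Compare 15 vs 19: take 15 from left. Merged: [3, 5, 6, 15]
Compare 23 vs 19: take 19 from right. Merged: [3, 5, 6, 15, 19]
Compare 23 vs 20: take 20 from right. Merged: [3, 5, 6, 15, 19, 20]
Compare 23 vs 23: take 23 from left. Merged: [3, 5, 6, 15, 19, 20, 23]
Compare 23 vs 23: take 23 from left. Merged: [3, 5, 6, 15, 19, 20, 23, 23]
Compare 29 vs 23: take 23 from right. Merged: [3, 5, 6, 15, 19, 20, 23, 23, 23]
Compare 29 vs 31: take 29 from left. Merged: [3, 5, 6, 15, 19, 20, 23, 23, 23, 29]
Append remaining from right: [31]. Merged: [3, 5, 6, 15, 19, 20, 23, 23, 23, 29, 31]

Final merged array: [3, 5, 6, 15, 19, 20, 23, 23, 23, 29, 31]
Total comparisons: 10

The merged array is [3, 5, 6, 15, 19, 20, 23, 23, 23, 29, 31], requiring 10 comparisons. The merge step runs in O(n) time where n is the total number of elements.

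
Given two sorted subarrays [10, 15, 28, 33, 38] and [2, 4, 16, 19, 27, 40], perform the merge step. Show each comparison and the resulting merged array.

Merging process:

Compare 10 vs 2: take 2 from right. Merged: [2]
Compare 10 vs 4: take 4 from right. Merged: [2, 4]
Compare 10 vs 16: take 10 from left. Merged: [2, 4, 10]
Compare 15 vs 16: take 15 from left. Merged: [2, 4, 10, 15]
Compare 28 vs 16: take 16 from right. Merged: [2, 4, 10, 15, 16]
Compare 28 vs 19: take 19 from right. Merged: [2, 4, 10, 15, 16, 19]
Compare 28 vs 27: take 27 from right. Merged: [2, 4, 10, 15, 16, 19, 27]
Compare 28 vs 40: take 28 from left. Merged: [2, 4, 10, 15, 16, 19, 27, 28]
Compare 33 vs 40: take 33 from left. Merged: [2, 4, 10, 15, 16, 19, 27, 28, 33]
Compare 38 vs 40: take 38 from left. Merged: [2, 4, 10, 15, 16, 19, 27, 28, 33, 38]
Append remaining from right: [40]. Merged: [2, 4, 10, 15, 16, 19, 27, 28, 33, 38, 40]

Final merged array: [2, 4, 10, 15, 16, 19, 27, 28, 33, 38, 40]
Total comparisons: 10

The merged array is [2, 4, 10, 15, 16, 19, 27, 28, 33, 38, 40], requiring 10 comparisons. The merge step runs in O(n) time where n is the total number of elements.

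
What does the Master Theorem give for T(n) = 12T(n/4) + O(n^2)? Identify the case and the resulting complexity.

Master Theorem for T(n) = 12T(n/4) + O(n^2):

a = 12, b = 4, c = 2
log_b(a) = log_4(12) = 1.7925

Case 3: c = 2 > log_4(12) = 1.7925
T(n) = O(n^2) = O(n^2)

For T(n) = 12T(n/4) + O(n^2): log_4(12) = 1.7925. This is Case 3 of the Master Theorem (c > log_b(a), work dominated by root), giving O(n^2).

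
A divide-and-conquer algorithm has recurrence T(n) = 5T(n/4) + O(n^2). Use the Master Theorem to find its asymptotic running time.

Master Theorem for T(n) = 5T(n/4) + O(n^2):

a = 5, b = 4, c = 2
log_b(a) = log_4(5) = 1.1610

Case 3: c = 2 > log_4(5) = 1.1610
T(n) = O(n^2) = O(n^2)

For T(n) = 5T(n/4) + O(n^2): log_4(5) = 1.1610. This is Case 3 of the Master Theorem (c > log_b(a), work dominated by root), giving O(n^2).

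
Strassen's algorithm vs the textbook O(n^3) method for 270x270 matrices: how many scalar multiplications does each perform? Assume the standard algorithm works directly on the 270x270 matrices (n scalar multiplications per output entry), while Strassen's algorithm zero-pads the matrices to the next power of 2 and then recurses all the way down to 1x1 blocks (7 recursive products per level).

Matrix multiplication for 270x270 matrices:

Strassen's algorithm requires power-of-2 dimensions. Pad 270x270 to 512x512 (next power of 2).

Standard algorithm: 270^3 = 19683000 multiplications
Strassen's algorithm: 7^(log2(512)) = 7^9 = 40353607 multiplications
Difference: 19683000 - 40353607 = -20670607 (Strassen uses MORE here due to padding overhead — for small or just-over-power-of-2 n, padding can outweigh the per-level savings)

Standard: 19683000 multiplications (270^3). Strassen: 40353607 multiplications (7^9, after padding to 512x512). Strassen reduces 8 recursive multiplications to 7 at each level.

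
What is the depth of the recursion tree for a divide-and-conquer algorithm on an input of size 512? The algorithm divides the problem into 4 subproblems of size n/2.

For divide and conquer with division factor 2:

Problem sizes at each level:
Level 0: 512
Level 1: 256
Level 2: 128
Level 3: 64
Level 4: 32
Level 5: 16
Level 6: 8
Level 7: 4
Level 8: 2
Level 9: 1

The root is level 0 and the size-1 base case is level 9 (the tree spans levels 0 through 9, i.e. 10 levels counting the root), so the depth is the number of divisions: log_2(512) = 9

The recursion tree depth is log_2(512) = 9. At each level, the problem size is divided by 2, so it takes 9 divisions to reduce to a base case of size 1. The algorithm makes 4 recursive calls at each level.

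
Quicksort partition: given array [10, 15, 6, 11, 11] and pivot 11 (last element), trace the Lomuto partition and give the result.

Lomuto partition with pivot = 11:

Initial array: [10, 15, 6, 11, 11]

arr[0]=10 <= 11: swap with position 0, array becomes [10, 15, 6, 11, 11]
arr[1]=15 > 11: no swap
arr[2]=6 <= 11: swap with position 1, array becomes [10, 6, 15, 11, 11]
arr[3]=11 <= 11: swap with position 2, array becomes [10, 6, 11, 15, 11]

Place pivot at position 3: [10, 6, 11, 11, 15]
Pivot position: 3

After partitioning with pivot 11, the array becomes [10, 6, 11, 11, 15]. The pivot is placed at index 3. All elements to the left of the pivot are <= 11, and all elements to the right are > 11.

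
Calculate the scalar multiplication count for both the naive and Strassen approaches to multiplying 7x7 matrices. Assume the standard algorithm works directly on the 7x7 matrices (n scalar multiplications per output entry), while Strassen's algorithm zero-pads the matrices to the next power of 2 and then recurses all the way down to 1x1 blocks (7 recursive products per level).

Matrix multiplication for 7x7 matrices:

Strassen's algorithm requires power-of-2 dimensions. Pad 7x7 to 8x8 (next power of 2).

Standard algorithm: 7^3 = 343 multiplications
Strassen's algorithm: 7^(log2(8)) = 7^3 = 343 multiplications
Savings: 343 - 343 = 0 multiplications

Standard: 343 multiplications (7^3). Strassen: 343 multiplications (7^3, after padding to 8x8). Strassen reduces 8 recursive multiplications to 7 at each level.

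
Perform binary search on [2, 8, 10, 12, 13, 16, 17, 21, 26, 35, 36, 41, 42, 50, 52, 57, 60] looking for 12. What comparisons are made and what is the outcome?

Binary search for 12 in [2, 8, 10, 12, 13, 16, 17, 21, 26, 35, 36, 41, 42, 50, 52, 57, 60]:

lo=0, hi=16, mid=8, arr[mid]=26 -> 26 > 12, search left half
lo=0, hi=7, mid=3, arr[mid]=12 -> Found target at index 3!

Binary search finds 12 at index 3 after 2 comparisons. The search repeatedly halves the search space by comparing with the middle element.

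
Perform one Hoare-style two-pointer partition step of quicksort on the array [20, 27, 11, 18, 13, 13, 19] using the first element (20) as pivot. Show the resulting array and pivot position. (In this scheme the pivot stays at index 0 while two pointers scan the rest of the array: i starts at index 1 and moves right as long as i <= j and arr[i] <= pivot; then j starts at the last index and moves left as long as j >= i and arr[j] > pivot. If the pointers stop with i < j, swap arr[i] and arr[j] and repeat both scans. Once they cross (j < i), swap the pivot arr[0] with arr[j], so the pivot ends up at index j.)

Hoare-style two-pointer partition with pivot = 20:

Initial array: [20, 27, 11, 18, 13, 13, 19]

Pointers start at i = 1, j = 6.
i stops at index 1 (arr[1]=27 > 20), j stops at index 6 (arr[6]=19 <= 20): swap arr[1] and arr[6], array becomes [20, 19, 11, 18, 13, 13, 27]
i ends at 6, j ends at 5: the pointers have crossed (j < i), so scanning stops.

Swap pivot arr[0] with arr[5] to place pivot at position 5: [13, 19, 11, 18, 13, 20, 27]
Pivot position: 5

After partitioning with pivot 20, the array becomes [13, 19, 11, 18, 13, 20, 27]. The pivot is placed at index 5. All elements to the left of the pivot are <= 20, and all elements to the right are > 20.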